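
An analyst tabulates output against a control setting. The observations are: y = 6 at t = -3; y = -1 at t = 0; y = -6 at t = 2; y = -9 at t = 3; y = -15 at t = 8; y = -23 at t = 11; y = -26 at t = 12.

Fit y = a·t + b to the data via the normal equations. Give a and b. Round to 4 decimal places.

With design matrix M, MᵀM = [[351, 33]; [33, 7]] and Mᵀy = [-742, -74]ᵀ.
Determinant 351·7 − 33² = 1368.
a = ((-742)·7 − 33·(-74))/1368 = -344/171; b = (351·(-74) − 33·(-742))/1368 = -62/57.

a = -2.0117, b = -1.0877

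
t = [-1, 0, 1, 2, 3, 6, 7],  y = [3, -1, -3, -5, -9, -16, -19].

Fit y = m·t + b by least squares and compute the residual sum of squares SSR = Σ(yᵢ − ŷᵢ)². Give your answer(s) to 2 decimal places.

SSR = 1.87

From the data, Σt·t = 100, Σt = 18, Σ1 = 7.
For Aᵀy: Σt·y = -272, Σy = -50.
det = 100·7 − 18² = 376.
m = ((-272)·7 − 18·(-50))/376 = -251/94; b = (100·(-50) − 18·(-272))/376 = -13/47.
Residuals: 57/94, -34/47, -5/94, 29/47, -67/94, 14/47, -3/94; SSR = 88/47.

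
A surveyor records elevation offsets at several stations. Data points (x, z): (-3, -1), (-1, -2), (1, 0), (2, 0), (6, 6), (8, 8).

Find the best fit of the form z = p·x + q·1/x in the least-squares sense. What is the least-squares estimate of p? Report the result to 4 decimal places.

p = 0.9416

MᵀM·[p, q]ᵀ = Mᵀz reads: 115·p + 6·q = 105;  6·p + (1385/576)·q = 13/3.
Eliminating q: (1385/576)·(row 1) − 6·(row 2) gives (138539/576)·p = (1385/576)·105 − 6·(13/3) = 43483/192, so p = 130449/138539.
Then q = ((13/3) − 6·(130449/138539))/(1385/576) = -75840/138539.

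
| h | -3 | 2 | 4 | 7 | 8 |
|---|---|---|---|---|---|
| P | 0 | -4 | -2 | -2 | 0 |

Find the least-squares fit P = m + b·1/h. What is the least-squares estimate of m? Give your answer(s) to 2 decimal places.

The normal equations are: 5·m + (115/168)·b = -8;  (115/168)·m + (12973/28224)·b = -39/14.
(Σ1 = 5, Σ1/h = 115/168, Σ1/h·1/h = 12973/28224, ΣP = -8, Σ1/h·P = -39/14.)
Determinant 5·(12973/28224) − (115/168)² = 6455/3528.
m = ((-8)·(12973/28224) − (115/168)·(-39/14))/(6455/3528) = -12491/12910; b = (5·(-39/14) − (115/168)·(-8))/(6455/3528) = -5964/1291.

m = -0.97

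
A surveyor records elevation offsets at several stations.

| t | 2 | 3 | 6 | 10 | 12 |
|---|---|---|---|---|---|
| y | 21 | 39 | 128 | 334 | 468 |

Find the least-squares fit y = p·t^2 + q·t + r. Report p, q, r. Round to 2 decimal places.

p = 2.95, q = 3.57, r = 1.73

Setting ∂/∂p … = 0 gives: 32129·p + 2979·q + 293·r = 105835;  2979·p + 293·q + 33·r = 9883;  293·p + 33·q + 5·r = 990.
(Σt^2·t^2 = 32129, Σt^2·t = 2979, Σt^2 = 293, Σt·t = 293, Σt = 33, Σ1 = 5, Σt^2·y = 105835, Σt·y = 9883, Σy = 990.)
Inverting the 3×3 Gram matrix, [p, q, r]ᵀ = [239411/81222, 96543/27074, 70460/40611]ᵀ.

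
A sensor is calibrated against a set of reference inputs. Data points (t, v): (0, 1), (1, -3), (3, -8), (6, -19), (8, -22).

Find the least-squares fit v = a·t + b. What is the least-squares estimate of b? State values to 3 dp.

b = 0.425

With design matrix X, XᵀX = [[110, 18]; [18, 5]] and Xᵀv = [-317, -51]ᵀ.
Δ = 110·5 − 18² = 226.
a = ((-317)·5 − 18·(-51))/226 = -667/226; b = (110·(-51) − 18·(-317))/226 = 48/113.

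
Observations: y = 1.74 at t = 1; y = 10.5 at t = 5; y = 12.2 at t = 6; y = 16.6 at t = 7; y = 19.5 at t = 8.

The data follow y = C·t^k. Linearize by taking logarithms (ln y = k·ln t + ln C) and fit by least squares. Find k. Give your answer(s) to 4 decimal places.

k = 1.1437

Let Y = ln y. Fitting Y = k·ln t + ln C by least squares:
Sums: Σln t = 7.4265, Σ(ln t)² = 13.9113, Σln y = 11.1865, Σln t·ln y = 19.9100.
Normal system: [[13.9113, 7.4265]; [7.4265, 5]]·[k, ln C]ᵀ = [19.9100, 11.1865]ᵀ.
Solving (det = 14.4030): k = 1.14371, ln C = 0.53854.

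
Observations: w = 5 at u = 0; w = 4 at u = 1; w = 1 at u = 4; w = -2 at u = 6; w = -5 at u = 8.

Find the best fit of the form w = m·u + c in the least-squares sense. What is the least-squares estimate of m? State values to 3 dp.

m = -1.237

MᵀM·[m, c]ᵀ = Mᵀw reads: 117·m + 19·c = -44;  19·m + 5·c = 3.
(Σu·u = 117, Σu = 19, Σ1 = 5, Σu·w = -44, Σw = 3.)
Eliminating c: 5·(row 1) − 19·(row 2) gives 224·m = 5·(-44) − 19·3 = -277, so m = -277/224.
Then c = (3 − 19·(-277/224))/5 = 1187/224.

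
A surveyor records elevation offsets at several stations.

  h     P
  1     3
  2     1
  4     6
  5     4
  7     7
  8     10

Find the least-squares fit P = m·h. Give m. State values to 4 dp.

The normal equations are: 159·m = 178.
m = 178/159 = 1.1195.

m = 1.1195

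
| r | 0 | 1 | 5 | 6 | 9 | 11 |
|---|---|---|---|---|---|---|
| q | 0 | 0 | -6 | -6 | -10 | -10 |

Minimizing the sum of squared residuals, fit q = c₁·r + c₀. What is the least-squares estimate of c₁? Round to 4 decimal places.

With design matrix M, MᵀM = [[264, 32]; [32, 6]] and Mᵀq = [-266, -32]ᵀ.
Eliminating c₀: 6·(row 1) − 32·(row 2) gives 560·c₁ = 6·(-266) − 32·(-32) = -572, so c₁ = -143/140.
Then c₀ = ((-32) − 32·(-143/140))/6 = 4/35.

c₁ = -1.0214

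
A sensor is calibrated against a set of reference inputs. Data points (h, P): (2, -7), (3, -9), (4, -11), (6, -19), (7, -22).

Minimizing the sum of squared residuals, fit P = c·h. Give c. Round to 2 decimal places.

Sums needed: Σh·h = 114.
And Σh·P = -353.
MᵀM·[c]ᵀ = MᵀP becomes [[114]]·[c]ᵀ = [-353]ᵀ.
c = (-353)/114 = -3.09649.

c = -3.10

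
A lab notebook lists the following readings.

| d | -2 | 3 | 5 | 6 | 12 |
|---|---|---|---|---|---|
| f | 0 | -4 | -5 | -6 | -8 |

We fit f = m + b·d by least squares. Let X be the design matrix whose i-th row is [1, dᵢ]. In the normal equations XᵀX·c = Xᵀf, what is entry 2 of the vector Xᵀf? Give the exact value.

Entry 2 ↔ basis d, so (Xᵀf)_{2} = Σᵢ (d)·fᵢ = (-2)·(0) + (3)·(-4) + (5)·(-5) + (6)·(-6) + (12)·(-8) = -169.

-169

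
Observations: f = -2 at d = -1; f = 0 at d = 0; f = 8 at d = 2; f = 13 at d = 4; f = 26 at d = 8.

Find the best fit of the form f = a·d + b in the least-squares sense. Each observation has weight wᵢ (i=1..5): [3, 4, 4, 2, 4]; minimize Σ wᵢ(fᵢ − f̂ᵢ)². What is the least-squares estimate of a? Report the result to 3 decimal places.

a = 3.157

Sums needed: Σwᵢ·d·d = 307, Σwᵢ·d = 45, Σwᵢ·1 = 17.
And Σwᵢ·d·f = 1006, Σwᵢ·f = 156.
Normal equations: [[307, 45]; [45, 17]]·[a, b]ᵀ = [1006, 156]ᵀ.
Eliminating b: 17·(row 1) − 45·(row 2) gives 3194·a = 17·1006 − 45·156 = 10082, so a = 5041/1597.
Then b = (156 − 45·(5041/1597))/17 = 1311/1597.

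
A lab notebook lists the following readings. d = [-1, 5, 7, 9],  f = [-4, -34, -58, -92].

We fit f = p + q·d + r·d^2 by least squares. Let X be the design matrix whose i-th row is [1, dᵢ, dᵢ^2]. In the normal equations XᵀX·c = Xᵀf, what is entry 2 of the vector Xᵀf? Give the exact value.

Entry 2 ↔ basis d, so (Xᵀf)_{2} = Σᵢ (d)·fᵢ = (-1)·(-4) + (5)·(-34) + (7)·(-58) + (9)·(-92) = -1400.

-1400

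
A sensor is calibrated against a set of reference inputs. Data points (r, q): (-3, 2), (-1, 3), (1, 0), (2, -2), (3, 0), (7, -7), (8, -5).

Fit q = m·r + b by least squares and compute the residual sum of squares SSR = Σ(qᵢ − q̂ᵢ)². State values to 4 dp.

SSR = 12.3239

Normal-equation sums: Σr·r = 137, Σr = 17, Σ1 = 7.
Right-hand side: Σr·q = -102, Σq = -9.
So AᵀA·[m, b]ᵀ = Aᵀq: [[137, 17]; [17, 7]]·[m, b]ᵀ = [-102, -9]ᵀ.
det = 137·7 − 17² = 670.
m = ((-102)·7 − 17·(-9))/670 = -561/670; b = (137·(-9) − 17·(-102))/670 = 501/670.
Residuals: -422/335, 474/335, 6/67, -719/670, 591/335, -632/335, 637/670; SSR = 8257/670.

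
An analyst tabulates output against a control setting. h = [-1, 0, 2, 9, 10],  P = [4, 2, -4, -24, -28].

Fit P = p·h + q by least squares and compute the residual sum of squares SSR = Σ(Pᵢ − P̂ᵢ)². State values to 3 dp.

SSR = 1.057

Setting ∂/∂p … = 0 gives: 186·p + 20·q = -508;  20·p + 5·q = -50.
det = 186·5 − 20² = 530.
p = ((-508)·5 − 20·(-50))/530 = -154/53; q = (186·(-50) − 20·(-508))/530 = 86/53.
Residuals: -28/53, 20/53, 10/53, 28/53, -30/53; SSR = 56/53.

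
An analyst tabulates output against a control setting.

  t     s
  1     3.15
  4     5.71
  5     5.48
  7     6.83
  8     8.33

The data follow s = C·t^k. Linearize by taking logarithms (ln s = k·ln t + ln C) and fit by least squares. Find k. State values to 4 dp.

With ln sᵢ as the transformed response and ln tᵢ as the regressor:
XᵀX = [[12.6227, 7.0211]; [7.0211, 5]], rhs = [13.2999, 8.6319]ᵀ  (here Σln t = 7.0211, Σ(ln t)² = 12.6227, Σln s = 8.6319, Σln t·ln s = 13.2999).
Slope k = (n·Σln t·ln s − Σln t·Σln s)/(n·Σ(ln t)² − (Σln t)²) = (5·13.2999 − 7.0211·8.6319)/13.8181 = 0.42655; ln C = (Σln s − k·Σln t)/n = 1.12741.

k = 0.4266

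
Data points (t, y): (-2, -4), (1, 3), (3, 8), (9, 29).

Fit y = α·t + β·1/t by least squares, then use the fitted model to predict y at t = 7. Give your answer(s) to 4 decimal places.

XᵀX·[α, β]ᵀ = Xᵀy reads: 95·α + 4·β = 296;  4·α + (445/324)·β = 98/9.
Determinant 95·(445/324) − 4² = 37091/324.
α = (296·(445/324) − 4·(98/9))/(37091/324) = 117608/37091; β = (95·(98/9) − 4·296)/(37091/324) = -48456/37091.
At t = 7: ŷ = (117608/37091)·(7) + (-48456/37091)·(1/7) = 5714336/259637.

ŷ = 22.0089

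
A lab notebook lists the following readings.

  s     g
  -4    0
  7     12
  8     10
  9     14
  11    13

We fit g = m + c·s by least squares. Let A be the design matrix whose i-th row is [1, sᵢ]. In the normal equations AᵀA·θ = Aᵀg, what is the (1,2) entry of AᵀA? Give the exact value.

Row 1 ↔ basis 1, column 2 ↔ basis s, so (AᵀA)_{1,2} = Σᵢ s = (1)·(-4) + (1)·(7) + (1)·(8) + (1)·(9) + (1)·(11) = 31.

31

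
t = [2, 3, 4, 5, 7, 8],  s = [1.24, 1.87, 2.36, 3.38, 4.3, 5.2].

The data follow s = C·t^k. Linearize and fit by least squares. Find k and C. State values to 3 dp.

Let Y = ln s. Fitting Y = k·ln t + ln C by least squares:
AᵀA = [[14.3101, 8.8128]; [8.8128, 6]], rhs = [10.2538, 6.0249]ᵀ  (here Σln t = 8.8128, Σ(ln t)² = 14.3101, Σln s = 6.0249, Σln t·ln s = 10.2538).
Slope k = (n·Σln t·ln s − Σln t·Σln s)/(n·Σ(ln t)² − (Σln t)²) = (6·10.2538 − 8.8128·6.0249)/8.1947 = 1.02834; ln C = (Σln s − k·Σln t)/n = -0.50629, so C = exp(-0.50629) = 0.60273.

k = 1.028, C = 0.603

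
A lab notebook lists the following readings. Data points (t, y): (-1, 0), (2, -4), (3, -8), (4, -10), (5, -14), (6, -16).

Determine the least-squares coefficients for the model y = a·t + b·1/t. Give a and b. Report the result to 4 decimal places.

From the data, Σt·t = 91, Σt·1/t = 6, Σ1/t·1/t = 5369/3600.
For Xᵀy: Σt·y = -238, Σ1/t·y = -379/30.
So XᵀX·[a, b]ᵀ = Xᵀy: [[91, 6]; [6, 5369/3600]]·[a, b]ᵀ = [-238, -379/30]ᵀ.
Eliminating b: (5369/3600)·(row 1) − 6·(row 2) gives (358979/3600)·a = (5369/3600)·(-238) − 6·(-379/30) = -502471/1800, so a = -1004942/358979.
Then b = ((-379/30) − 6·(-1004942/358979))/(5369/3600) = 1002120/358979.

a = -2.7994, b = 2.7916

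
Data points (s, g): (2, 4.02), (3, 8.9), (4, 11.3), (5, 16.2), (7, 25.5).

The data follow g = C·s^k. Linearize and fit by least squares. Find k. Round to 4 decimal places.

k = 1.4341

Taking logs, ln g = k·ln s + ln C, so regress ln g on ln s.
AᵀA = [[9.9861, 6.7334]; [6.7334, 5]], rhs = [17.5120, 12.0258]ᵀ  (here Σln s = 6.7334, Σ(ln s)² = 9.9861, Σln g = 12.0258, Σln s·ln g = 17.5120).
Solving (det = 4.5917): k = 1.43414, ln C = 0.47384.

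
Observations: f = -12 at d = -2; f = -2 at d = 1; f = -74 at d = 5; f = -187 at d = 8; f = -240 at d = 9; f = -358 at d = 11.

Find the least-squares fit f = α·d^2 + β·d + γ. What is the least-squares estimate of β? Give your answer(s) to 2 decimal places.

Forming AᵀA = [[25940, 2690, 296]; [2690, 296, 32]; [296, 32, 6]] and Aᵀf = [-76626, -7942, -873]ᵀ gives AᵀA·[α, β, γ]ᵀ = Aᵀf.
Row-reducing yields α = -415571/139413, β = 29735/139413, γ = 38883/92942.

β = 0.21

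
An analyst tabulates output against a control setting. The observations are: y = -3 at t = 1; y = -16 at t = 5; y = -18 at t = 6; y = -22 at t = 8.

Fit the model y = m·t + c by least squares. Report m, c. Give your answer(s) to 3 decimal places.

m = -2.769, c = -0.904

Forming AᵀA = [[126, 20]; [20, 4]] and Aᵀy = [-367, -59]ᵀ gives AᵀA·[m, c]ᵀ = Aᵀy.
det = 126·4 − 20² = 104.
m = ((-367)·4 − 20·(-59))/104 = -36/13; c = (126·(-59) − 20·(-367))/104 = -47/52.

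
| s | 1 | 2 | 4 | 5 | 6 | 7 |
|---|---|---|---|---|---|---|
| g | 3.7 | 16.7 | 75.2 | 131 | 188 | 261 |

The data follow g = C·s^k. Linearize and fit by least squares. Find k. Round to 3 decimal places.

Taking logs, ln g = k·ln s + ln C, so regress ln g on ln s.
Σln s = 7.4265, Σ(ln s)² = 11.9895, Σln g = 24.1201, Σln s·ln g = 35.9973.
Equations: 11.9895·k + 7.4265·ln C = 35.9973;  7.4265·k + 6·ln C = 24.1201.
Slope k = (n·Σln s·ln g − Σln s·Σln g)/(n·Σ(ln s)² − (Σln s)²) = (6·35.9973 − 7.4265·24.1201)/16.7835 = 2.19592; ln C = (Σln g − k·Σln s)/n = 1.30200.

k = 2.196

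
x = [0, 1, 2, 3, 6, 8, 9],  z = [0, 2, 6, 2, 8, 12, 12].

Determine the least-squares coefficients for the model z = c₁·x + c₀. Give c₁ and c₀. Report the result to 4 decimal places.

Compute the Gram sums: Σx·x = 195, Σx = 29, Σ1 = 7.
Moment sums: Σx·z = 272, Σz = 42.
Determinant 195·7 − 29² = 524.
c₁ = (272·7 − 29·42)/524 = 343/262; c₀ = (195·42 − 29·272)/524 = 151/262.

c₁ = 1.3092, c₀ = 0.5763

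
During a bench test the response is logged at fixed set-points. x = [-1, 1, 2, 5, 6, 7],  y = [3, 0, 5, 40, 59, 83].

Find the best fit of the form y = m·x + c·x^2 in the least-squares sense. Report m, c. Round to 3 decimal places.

m = -1.457, c = 1.895

The normal system MᵀM·[m, c]ᵀ = Mᵀy is [[116, 692]; [692, 4340]]·[m, c]ᵀ = [1142, 7214]ᵀ.
Δ = 116·4340 − 692² = 24576.
m = (1142·4340 − 692·7214)/24576 = -373/256; c = (116·7214 − 692·1142)/24576 = 485/256.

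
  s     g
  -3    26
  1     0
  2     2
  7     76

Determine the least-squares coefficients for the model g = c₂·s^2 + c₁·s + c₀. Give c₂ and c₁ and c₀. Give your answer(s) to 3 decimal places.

The normal equations are: 2499·c₂ + 325·c₁ + 63·c₀ = 3966;  325·c₂ + 63·c₁ + 7·c₀ = 458;  63·c₂ + 7·c₁ + 4·c₀ = 104.
(Σs^2·s^2 = 2499, Σs^2·s = 325, Σs^2 = 63, Σs·s = 63, Σs = 7, Σ1 = 4, Σs^2·g = 3966, Σs·g = 458, Σg = 104.)
Row-reducing yields c₂ = 2355/1214, c₁ = -3363/1214, c₀ = 179/607.

c₂ = 1.940, c₁ = -2.770, c₀ = 0.295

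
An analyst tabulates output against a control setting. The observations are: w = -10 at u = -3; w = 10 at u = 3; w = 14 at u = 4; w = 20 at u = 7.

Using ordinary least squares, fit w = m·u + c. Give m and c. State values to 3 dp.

m = 3.081, c = 0.028

Sums needed: Σu·u = 83, Σu = 11, Σ1 = 4.
Right-hand side: Σu·w = 256, Σw = 34.
Eliminating c: 4·(row 1) − 11·(row 2) gives 211·m = 4·256 − 11·34 = 650, so m = 650/211.
Then c = (34 − 11·(650/211))/4 = 6/211.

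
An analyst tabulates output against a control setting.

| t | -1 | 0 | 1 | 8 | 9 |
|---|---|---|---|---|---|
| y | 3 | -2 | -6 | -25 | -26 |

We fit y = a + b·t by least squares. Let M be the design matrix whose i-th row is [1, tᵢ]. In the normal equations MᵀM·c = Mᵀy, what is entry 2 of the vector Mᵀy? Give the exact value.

Entry 2 ↔ basis t, so (Mᵀy)_{2} = Σᵢ (t)·yᵢ = (-1)·(3) + (0)·(-2) + (1)·(-6) + (8)·(-25) + (9)·(-26) = -443.

-443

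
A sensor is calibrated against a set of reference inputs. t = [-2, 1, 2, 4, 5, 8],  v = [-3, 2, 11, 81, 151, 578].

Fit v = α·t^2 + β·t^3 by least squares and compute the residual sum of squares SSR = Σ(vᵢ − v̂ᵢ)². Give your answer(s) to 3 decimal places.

SSR = 2.064

Normal-equation sums: Σt^2·t^2 = 5010, Σt^2·t^3 = 36918, Σt^3·t^3 = 281994.
Moment sums: Σt^2·v = 42097, Σt^3·v = 320109.
Normal equations: [[5010, 36918]; [36918, 281994]]·[α, β]ᵀ = [42097, 320109]ᵀ.
Δ = 5010·281994 − 36918² = 49851216.
α = (42097·281994 − 36918·320109)/49851216 = 4443113/4154268; β = (5010·320109 − 36918·42097)/49851216 = 1378029/1384756.
Residuals: 709360/1038567, -67166/1038567, -1287050/1038567, 206083/1038567, -136058/1038567, 38782/1038567; SSR = 2143999/1038567.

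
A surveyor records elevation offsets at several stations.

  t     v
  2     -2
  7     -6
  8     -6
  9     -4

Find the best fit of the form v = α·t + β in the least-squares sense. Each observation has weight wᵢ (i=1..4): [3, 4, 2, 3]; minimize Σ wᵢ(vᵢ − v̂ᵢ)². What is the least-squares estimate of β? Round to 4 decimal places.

β = -1.6663

MᵀWM·[α, β]ᵀ = MᵀWv reads: 579·α + 77·β = -384;  77·α + 12·β = -54.
(Σwᵢ·t·t = 579, Σwᵢ·t = 77, Σwᵢ·1 = 12, Σwᵢ·t·v = -384, Σwᵢ·v = -54.)
Eliminating β: 12·(row 1) − 77·(row 2) gives 1019·α = 12·(-384) − 77·(-54) = -450, so α = -450/1019.
Then β = ((-54) − 77·(-450/1019))/12 = -1698/1019.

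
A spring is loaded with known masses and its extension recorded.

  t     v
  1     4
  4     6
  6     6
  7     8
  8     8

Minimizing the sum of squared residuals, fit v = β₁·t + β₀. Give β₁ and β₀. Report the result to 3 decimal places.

β₁ = 0.571, β₀ = 3.429

From the data, Σt·t = 166, Σt = 26, Σ1 = 5.
And Σt·v = 184, Σv = 32.
Normal equations: [[166, 26]; [26, 5]]·[β₁, β₀]ᵀ = [184, 32]ᵀ.
Determinant 166·5 − 26² = 154.
β₁ = (184·5 − 26·32)/154 = 4/7; β₀ = (166·32 − 26·184)/154 = 24/7.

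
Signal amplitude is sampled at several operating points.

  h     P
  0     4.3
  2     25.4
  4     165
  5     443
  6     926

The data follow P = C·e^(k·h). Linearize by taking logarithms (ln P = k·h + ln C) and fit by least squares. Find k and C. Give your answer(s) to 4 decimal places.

Linearized form: ln P = k·h + ln C. From the 5 transformed points,
Over the data: Σh = 17.0000, Σ(h)² = 81.0000, Σln P = 22.7238, Σh·ln P = 98.3464.
Normal system: [[81.0000, 17.0000]; [17.0000, 5]]·[k, ln C]ᵀ = [98.3464, 22.7238]ᵀ.
Δ = 81.0000·5 − (17.0000)² = 116.0000; k = (98.3464·5 − 17.0000·22.7238)/116.0000 = 0.90886, ln C = (81.0000·22.7238 − 17.0000·98.3464)/116.0000 = 1.45462, so C = exp(1.45462) = 4.28285.

k = 0.9089, C = 4.2828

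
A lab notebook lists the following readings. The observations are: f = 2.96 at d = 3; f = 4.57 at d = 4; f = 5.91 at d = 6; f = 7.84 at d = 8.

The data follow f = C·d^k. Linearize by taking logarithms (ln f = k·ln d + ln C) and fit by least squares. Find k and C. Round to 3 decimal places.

k = 0.941, C = 1.122

Taking logs, ln f = k·ln d + ln C, so regress ln f on ln d.
AᵀA = [[10.6632, 6.3561]; [6.3561, 4]], rhs = [10.7641, 6.4406]ᵀ  (here Σln d = 6.3561, Σ(ln d)² = 10.6632, Σln f = 6.4406, Σln d·ln f = 10.7641).
Slope k = (n·Σln d·ln f − Σln d·Σln f)/(n·Σ(ln d)² − (Σln d)²) = (4·10.7641 − 6.3561·6.4406)/2.2529 = 0.94070; ln C = (Σln f − k·Σln d)/n = 0.11534, so C = exp(0.11534) = 1.12226.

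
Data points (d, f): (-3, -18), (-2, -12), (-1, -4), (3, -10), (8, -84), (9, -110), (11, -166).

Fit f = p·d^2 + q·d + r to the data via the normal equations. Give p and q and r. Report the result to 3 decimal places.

The normal equations are: 25477·p + 2563·q + 289·r = -34676;  2563·p + 289·q + 25·r = -3436;  289·p + 25·q + 7·r = -404.
(Σd^2·d^2 = 25477, Σd^2·d = 2563, Σd^2 = 289, Σd·d = 289, Σd = 25, Σ1 = 7, Σd^2·f = -34676, Σd·f = -3436, Σf = -404.)
Row-reducing yields p = -316724/210987, q = 322120/210987, r = -35888/30141.

p = -1.501, q = 1.527, r = -1.191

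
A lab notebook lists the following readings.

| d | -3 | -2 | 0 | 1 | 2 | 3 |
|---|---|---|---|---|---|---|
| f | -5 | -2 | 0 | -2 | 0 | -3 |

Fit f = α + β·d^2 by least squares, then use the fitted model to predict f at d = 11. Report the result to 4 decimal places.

Forming MᵀM = [[6, 27]; [27, 195]] and Mᵀf = [-12, -82]ᵀ gives MᵀM·[α, β]ᵀ = Mᵀf.
Determinant 6·195 − 27² = 441.
α = ((-12)·195 − 27·(-82))/441 = -2/7; β = (6·(-82) − 27·(-12))/441 = -8/21.
At d = 11: f̂ = (-2/7)·(1) + (-8/21)·(121) = -974/21.

f̂ = -46.3810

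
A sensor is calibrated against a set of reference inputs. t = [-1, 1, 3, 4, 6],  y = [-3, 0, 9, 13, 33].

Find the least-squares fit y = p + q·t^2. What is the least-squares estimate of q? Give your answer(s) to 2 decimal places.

q = 0.97

Setting ∂/∂p … = 0 gives: 5·p + 63·q = 52;  63·p + 1635·q = 1474.
(Σ1 = 5, Σt^2 = 63, Σt^2·t^2 = 1635, Σy = 52, Σt^2·y = 1474.)
Eliminating q: 1635·(row 1) − 63·(row 2) gives 4206·p = 1635·52 − 63·1474 = -7842, so p = -1307/701.
Then q = (1474 − 63·(-1307/701))/1635 = 2047/2103.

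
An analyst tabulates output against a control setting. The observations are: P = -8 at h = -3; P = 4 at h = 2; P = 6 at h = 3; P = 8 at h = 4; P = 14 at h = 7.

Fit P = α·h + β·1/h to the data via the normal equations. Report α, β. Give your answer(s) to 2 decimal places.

Setting ∂/∂α … = 0 gives: 87·α + 5·β = 180;  5·α + (3917/7056)·β = 32/3.
Δ = 87·(3917/7056) − 5² = 54793/2352.
α = (180·(3917/7056) − 5·(32/3))/(54793/2352) = 109580/54793; β = (87·(32/3) − 5·180)/(54793/2352) = 65856/54793.

α = 2.00, β = 1.20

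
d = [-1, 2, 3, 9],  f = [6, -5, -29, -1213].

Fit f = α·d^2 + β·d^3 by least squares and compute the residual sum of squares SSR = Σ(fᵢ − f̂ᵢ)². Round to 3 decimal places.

Forming MᵀM = [[6659, 59323]; [59323, 532235]] and Mᵀf = [-98528, -885106]ᵀ gives MᵀM·[α, β]ᵀ = Mᵀf.
Δ = 6659·532235 − 59323² = 24934536.
α = ((-98528)·532235 − 59323·(-885106))/24934536 = 1016563/377796; β = (6659·(-885106) − 59323·(-98528))/24934536 = -8157385/4155756.
Residuals: 932493/692626, -20706/346313, -151211/692626, 193/18227; SSR = 1290995/692626.

SSR = 1.864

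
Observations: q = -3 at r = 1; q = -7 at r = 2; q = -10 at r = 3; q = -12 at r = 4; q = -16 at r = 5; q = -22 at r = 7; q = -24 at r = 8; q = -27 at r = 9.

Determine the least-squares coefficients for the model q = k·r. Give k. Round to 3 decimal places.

AᵀA·[k]ᵀ = Aᵀq reads: 249·k = -764.
Hence k = -764 / 249 ≈ -3.06827.

k = -3.068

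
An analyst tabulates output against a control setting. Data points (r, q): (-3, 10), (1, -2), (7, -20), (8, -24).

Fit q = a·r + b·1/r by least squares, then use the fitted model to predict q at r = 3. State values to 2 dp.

q̂ = -8.73

AᵀA·[a, b]ᵀ = Aᵀq reads: 123·a + 4·b = -364;  4·a + (32377/28224)·b = -235/21.
(Σr·r = 123, Σr·1/r = 4, Σ1/r·1/r = 32377/28224, Σr·q = -364, Σ1/r·q = -235/21.)
Δ = 123·(32377/28224) − 4² = 1176929/9408.
a = ((-364)·(32377/28224) − 4·(-235/21))/(1176929/9408) = -10521868/3530787; b = (123·(-235/21) − 4·(-364))/(1176929/9408) = 748608/1176929.
At r = 3: q̂ = (-10521868/3530787)·(3) + (748608/1176929)·(1/3) = -10272332/1176929.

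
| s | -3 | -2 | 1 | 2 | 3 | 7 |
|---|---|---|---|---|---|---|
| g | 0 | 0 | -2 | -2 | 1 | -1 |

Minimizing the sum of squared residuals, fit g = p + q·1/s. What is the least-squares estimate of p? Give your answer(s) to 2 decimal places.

The normal equations are: 6·p + (8/7)·q = -4;  (8/7)·p + (1537/882)·q = -59/21.
det = 6·(1537/882) − (8/7)² = 1345/147.
p = ((-4)·(1537/882) − (8/7)·(-59/21))/(1345/147) = -1658/4035; q = (6·(-59/21) − (8/7)·(-4))/(1345/147) = -1806/1345.

p = -0.41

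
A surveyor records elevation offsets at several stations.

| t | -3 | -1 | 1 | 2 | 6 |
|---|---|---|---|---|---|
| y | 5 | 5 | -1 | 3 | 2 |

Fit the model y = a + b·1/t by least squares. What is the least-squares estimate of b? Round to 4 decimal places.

Entries of MᵀM: Σ1 = 5, Σ1/t = 1/3, Σ1/t·1/t = 43/18.
Moment sums: Σy = 14, Σ1/t·y = -35/6.
MᵀM·[a, b]ᵀ = Mᵀy becomes [[5, 1/3]; [1/3, 43/18]]·[a, b]ᵀ = [14, -35/6]ᵀ.
det = 5·(43/18) − (1/3)² = 71/6.
a = (14·(43/18) − (1/3)·(-35/6))/(71/6) = 637/213; b = (5·(-35/6) − (1/3)·14)/(71/6) = -203/71.

b = -2.8592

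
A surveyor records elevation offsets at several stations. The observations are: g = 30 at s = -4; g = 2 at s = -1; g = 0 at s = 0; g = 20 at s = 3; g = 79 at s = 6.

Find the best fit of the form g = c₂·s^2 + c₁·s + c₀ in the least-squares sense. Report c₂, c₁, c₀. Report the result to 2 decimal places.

c₂ = 2.07, c₁ = 0.70, c₀ = -0.04

Normal-equation sums: Σs^2·s^2 = 1634, Σs^2·s = 178, Σs^2 = 62, Σs·s = 62, Σs = 4, Σ1 = 5.
For Aᵀg: Σs^2·g = 3506, Σs·g = 412, Σg = 131.
Solving the 3×3 system (Gaussian elimination) gives c₂ = 412/199, c₁ = 140/199, c₀ = -7/199.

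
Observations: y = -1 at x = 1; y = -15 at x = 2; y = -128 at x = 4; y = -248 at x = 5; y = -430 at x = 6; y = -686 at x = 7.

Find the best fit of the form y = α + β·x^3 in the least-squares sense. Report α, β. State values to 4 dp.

α = 1.0940, β = -2.0007

With design matrix M, MᵀM = [[6, 757]; [757, 184091]] and Mᵀy = [-1508, -367491]ᵀ.
Eliminating β: 184091·(row 1) − 757·(row 2) gives 531497·α = 184091·(-1508) − 757·(-367491) = 581459, so α = 581459/531497.
Then β = ((-367491) − 757·(581459/531497))/184091 = -1063390/531497.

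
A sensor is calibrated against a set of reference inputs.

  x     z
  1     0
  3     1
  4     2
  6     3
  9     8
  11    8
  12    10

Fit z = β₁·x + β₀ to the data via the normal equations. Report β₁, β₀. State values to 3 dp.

Compute the Gram sums: Σx·x = 408, Σx = 46, Σ1 = 7.
For Mᵀz: Σx·z = 309, Σz = 32.
Determinant 408·7 − 46² = 740.
β₁ = (309·7 − 46·32)/740 = 691/740; β₀ = (408·32 − 46·309)/740 = -579/370.

β₁ = 0.934, β₀ = -1.565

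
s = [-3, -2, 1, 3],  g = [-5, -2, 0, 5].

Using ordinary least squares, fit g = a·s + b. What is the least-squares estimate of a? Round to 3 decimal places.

a = 1.473

Entries of XᵀX: Σs·s = 23, Σs = -1, Σ1 = 4.
And Σs·g = 34, Σg = -2.
XᵀX·[a, b]ᵀ = Xᵀg becomes [[23, -1]; [-1, 4]]·[a, b]ᵀ = [34, -2]ᵀ.
Eliminating b: 4·(row 1) − (-1)·(row 2) gives 91·a = 4·34 − (-1)·(-2) = 134, so a = 134/91.
Then b = ((-2) − (-1)·(134/91))/4 = -12/91.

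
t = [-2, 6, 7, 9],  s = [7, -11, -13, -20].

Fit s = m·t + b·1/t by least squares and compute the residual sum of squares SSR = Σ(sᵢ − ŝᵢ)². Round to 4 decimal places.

SSR = 8.1360

The normal system AᵀA·[m, b]ᵀ = Aᵀs is [[170, 4]; [4, 2465/7938]]·[m, b]ᵀ = [-351, -593/63]ᵀ.
Δ = 170·(2465/7938) − 4² = 146021/3969.
m = ((-351)·(2465/7938) − 4·(-593/63))/(146021/3969) = -566343/292042; b = (170·(-593/63) − 4·(-351))/(146021/3969) = -778554/146021.
Residuals: 66527/146021, 222557/146021, 390299/292042, -570741/292042; SSR = 2376057/292042.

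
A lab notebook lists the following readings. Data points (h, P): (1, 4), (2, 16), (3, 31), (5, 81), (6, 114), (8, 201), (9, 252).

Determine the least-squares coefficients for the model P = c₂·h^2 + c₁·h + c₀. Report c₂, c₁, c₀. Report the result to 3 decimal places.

c₂ = 2.968, c₁ = 1.240, c₀ = 0.547

From the data, Σh^2·h^2 = 12676, Σh^2·h = 1618, Σh^2 = 220, Σh·h = 220, Σh = 34, Σ1 = 7.
And Σh^2·P = 39752, Σh·P = 5094, ΣP = 699.
So AᵀA·[c₂, c₁, c₀]ᵀ = AᵀP: [[12676, 1618, 220]; [1618, 220, 34]; [220, 34, 7]]·[c₂, c₁, c₀]ᵀ = [39752, 5094, 699]ᵀ.
Solving the 3×3 system (Gaussian elimination) gives c₂ = 24586/8283, c₁ = 10270/8283, c₀ = 4531/8283.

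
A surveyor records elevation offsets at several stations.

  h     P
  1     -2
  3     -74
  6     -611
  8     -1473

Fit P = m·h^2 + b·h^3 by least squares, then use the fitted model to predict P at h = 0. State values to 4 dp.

P̂ = 0.0000

The normal equations are: 5474·m + 40788·b = -116936;  40788·m + 309530·b = -888152.
(Σh^2·h^2 = 5474, Σh^2·h^3 = 40788, Σh^3·h^3 = 309530, Σh^2·P = -116936, Σh^3·P = -888152.)
det = 5474·309530 − 40788² = 30706276.
m = ((-116936)·309530 − 40788·(-888152))/30706276 = 7685924/7676569; b = (5474·(-888152) − 40788·(-116936))/30706276 = -23039620/7676569.
At h = 0: P̂ = (7685924/7676569)·(0) + (-23039620/7676569)·(0) = 0.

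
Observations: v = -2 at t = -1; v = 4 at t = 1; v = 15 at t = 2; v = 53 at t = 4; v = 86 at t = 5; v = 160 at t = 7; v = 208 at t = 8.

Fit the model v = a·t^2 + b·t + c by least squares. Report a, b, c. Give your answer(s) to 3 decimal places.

Entries of XᵀX: Σt^2·t^2 = 7396, Σt^2·t = 1052, Σt^2 = 160, Σt·t = 160, Σt = 26, Σ1 = 7.
Right-hand side: Σt^2·v = 24212, Σt·v = 3462, Σv = 524.
Inverting the 3×3 Gram matrix, [a, b, c]ᵀ = [7999/2688, 6511/2688, -967/448]ᵀ.

a = 2.976, b = 2.422, c = -2.158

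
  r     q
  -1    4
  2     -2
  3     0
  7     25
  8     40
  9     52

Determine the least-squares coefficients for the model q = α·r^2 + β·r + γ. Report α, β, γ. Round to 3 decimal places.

Forming XᵀX = [[13156, 1618, 208]; [1618, 208, 28]; [208, 28, 6]] and Xᵀq = [7993, 955, 119]ᵀ gives XᵀX·[α, β, γ]ᵀ = Xᵀq.
Row-reducing yields α = 20191/20366, β = -63759/20366, γ = 89/1198.

α = 0.991, β = -3.131, γ = 0.074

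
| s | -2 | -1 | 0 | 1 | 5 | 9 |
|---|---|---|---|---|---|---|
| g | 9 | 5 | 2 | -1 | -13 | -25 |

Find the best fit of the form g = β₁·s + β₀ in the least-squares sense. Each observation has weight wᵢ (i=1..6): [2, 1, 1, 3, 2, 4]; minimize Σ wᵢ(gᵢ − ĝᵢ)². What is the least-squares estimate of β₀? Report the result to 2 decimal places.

Setting ∂/∂β₁ … = 0 gives: 386·β₁ + 44·β₀ = -1074;  44·β₁ + 13·β₀ = -104.
(Σwᵢ·s·s = 386, Σwᵢ·s = 44, Σwᵢ·1 = 13, Σwᵢ·s·g = -1074, Σwᵢ·g = -104.)
Determinant 386·13 − 44² = 3082.
β₁ = ((-1074)·13 − 44·(-104))/3082 = -4693/1541; β₀ = (386·(-104) − 44·(-1074))/3082 = 3556/1541.

β₀ = 2.31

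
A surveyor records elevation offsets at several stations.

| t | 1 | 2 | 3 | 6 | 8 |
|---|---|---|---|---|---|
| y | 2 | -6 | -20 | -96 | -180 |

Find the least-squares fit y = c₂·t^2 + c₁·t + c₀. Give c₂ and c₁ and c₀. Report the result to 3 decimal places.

With design matrix X, XᵀX = [[5490, 764, 114]; [764, 114, 20]; [114, 20, 5]] and Xᵀy = [-15178, -2086, -300]ᵀ.
Solving the 3×3 system (Gaussian elimination) gives c₂ = -1205/389, c₁ = 779/389, c₀ = 1018/389.

c₂ = -3.098, c₁ = 2.003, c₀ = 2.617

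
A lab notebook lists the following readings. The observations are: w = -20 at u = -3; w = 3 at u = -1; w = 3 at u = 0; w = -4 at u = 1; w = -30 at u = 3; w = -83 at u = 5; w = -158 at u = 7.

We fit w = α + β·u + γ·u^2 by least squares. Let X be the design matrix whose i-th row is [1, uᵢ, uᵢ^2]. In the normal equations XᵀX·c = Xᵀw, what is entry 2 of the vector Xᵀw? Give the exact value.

-1558

Entry 2 ↔ basis u, so (Xᵀw)_{2} = Σᵢ (u)·wᵢ = (-3)·(-20) + (-1)·(3) + (0)·(3) + (1)·(-4) + (3)·(-30) + (5)·(-83) + (7)·(-158) = -1558.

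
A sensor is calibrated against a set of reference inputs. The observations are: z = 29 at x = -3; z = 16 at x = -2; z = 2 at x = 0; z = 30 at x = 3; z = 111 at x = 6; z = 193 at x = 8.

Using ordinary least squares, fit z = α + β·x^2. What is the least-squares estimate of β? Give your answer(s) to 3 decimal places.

β = 2.977

With design matrix A, AᵀA = [[6, 122]; [122, 5570]] and Aᵀz = [381, 16943]ᵀ.
Determinant 6·5570 − 122² = 18536.
α = (381·5570 − 122·16943)/18536 = 13781/4634; β = (6·16943 − 122·381)/18536 = 6897/2317.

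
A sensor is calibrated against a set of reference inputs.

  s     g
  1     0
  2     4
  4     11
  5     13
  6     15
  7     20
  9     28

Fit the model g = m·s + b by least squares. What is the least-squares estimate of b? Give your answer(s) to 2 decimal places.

Sums needed: Σs·s = 212, Σs = 34, Σ1 = 7.
Right-hand side: Σs·g = 599, Σg = 91.
Normal equations: [[212, 34]; [34, 7]]·[m, b]ᵀ = [599, 91]ᵀ.
Eliminating b: 7·(row 1) − 34·(row 2) gives 328·m = 7·599 − 34·91 = 1099, so m = 1099/328.
Then b = (91 − 34·(1099/328))/7 = -537/164.

b = -3.27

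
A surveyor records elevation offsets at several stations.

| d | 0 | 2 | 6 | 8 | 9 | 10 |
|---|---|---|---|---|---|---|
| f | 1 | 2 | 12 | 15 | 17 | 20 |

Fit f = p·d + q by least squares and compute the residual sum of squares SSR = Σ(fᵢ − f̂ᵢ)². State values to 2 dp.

The normal equations are: 285·p + 35·q = 549;  35·p + 6·q = 67.
(Σd·d = 285, Σd = 35, Σ1 = 6, Σd·f = 549, Σf = 67.)
Eliminating q: 6·(row 1) − 35·(row 2) gives 485·p = 6·549 − 35·67 = 949, so p = 949/485.
Then q = (67 − 35·(949/485))/6 = -24/97.
Residuals: 121/97, -808/485, 246/485, -197/485, -176/485, 66/97; SSR = 2594/485.

SSR = 5.35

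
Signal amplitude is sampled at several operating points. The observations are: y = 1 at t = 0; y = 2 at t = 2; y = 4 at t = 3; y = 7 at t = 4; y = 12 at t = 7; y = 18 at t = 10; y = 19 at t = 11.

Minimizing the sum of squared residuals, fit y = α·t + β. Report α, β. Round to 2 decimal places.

The normal system XᵀX·[α, β]ᵀ = Xᵀy is [[299, 37]; [37, 7]]·[α, β]ᵀ = [517, 63]ᵀ.
det = 299·7 − 37² = 724.
α = (517·7 − 37·63)/724 = 322/181; β = (299·63 − 37·517)/724 = -73/181.

α = 1.78, β = -0.40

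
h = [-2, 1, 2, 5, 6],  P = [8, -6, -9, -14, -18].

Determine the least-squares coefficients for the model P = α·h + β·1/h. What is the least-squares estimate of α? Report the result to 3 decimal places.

α = -2.835

Setting ∂/∂α … = 0 gives: 70·α + 5·β = -218;  5·α + (1411/900)·β = -203/10.
(Σh·h = 70, Σh·1/h = 5, Σ1/h·1/h = 1411/900, Σh·P = -218, Σ1/h·P = -203/10.)
Δ = 70·(1411/900) − 5² = 7627/90.
α = ((-218)·(1411/900) − 5·(-203/10))/(7627/90) = -108124/38135; β = (70·(-203/10) − 5·(-218))/(7627/90) = -29790/7627.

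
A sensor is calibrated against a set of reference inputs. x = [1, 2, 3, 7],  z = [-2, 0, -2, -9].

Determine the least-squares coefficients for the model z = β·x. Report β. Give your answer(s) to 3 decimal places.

β = -1.127

The normal equations are: 63·β = -71.
β = (-71)/63 = -1.12698.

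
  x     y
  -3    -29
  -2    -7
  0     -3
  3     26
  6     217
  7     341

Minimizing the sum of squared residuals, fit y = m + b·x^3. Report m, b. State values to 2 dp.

m = -1.08, b = 1.00

Compute the Gram sums: Σ1 = 6, Σx^3 = 551, Σx^3·x^3 = 165827.
And Σy = 545, Σx^3·y = 165376.
Eliminating b: 165827·(row 1) − 551·(row 2) gives 691361·m = 165827·545 − 551·165376 = -746461, so m = -746461/691361.
Then b = (165376 − 551·(-746461/691361))/165827 = 691961/691361.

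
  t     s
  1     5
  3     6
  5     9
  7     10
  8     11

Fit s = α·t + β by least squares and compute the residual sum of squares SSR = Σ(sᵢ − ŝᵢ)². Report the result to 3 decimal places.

Sums needed: Σt·t = 148, Σt = 24, Σ1 = 5.
Right-hand side: Σt·s = 226, Σs = 41.
Normal equations: [[148, 24]; [24, 5]]·[α, β]ᵀ = [226, 41]ᵀ.
Δ = 148·5 − 24² = 164.
α = (226·5 − 24·41)/164 = 73/82; β = (148·41 − 24·226)/164 = 161/41.
Residuals: 15/82, -49/82, 51/82, -13/82, -2/41; SSR = 33/41.

SSR = 0.805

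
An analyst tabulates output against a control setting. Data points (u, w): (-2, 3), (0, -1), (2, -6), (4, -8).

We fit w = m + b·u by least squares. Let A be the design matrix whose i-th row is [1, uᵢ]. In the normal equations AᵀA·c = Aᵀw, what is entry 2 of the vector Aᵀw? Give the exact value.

Entry 2 ↔ basis u, so (Aᵀw)_{2} = Σᵢ (u)·wᵢ = (-2)·(3) + (0)·(-1) + (2)·(-6) + (4)·(-8) = -50.

-50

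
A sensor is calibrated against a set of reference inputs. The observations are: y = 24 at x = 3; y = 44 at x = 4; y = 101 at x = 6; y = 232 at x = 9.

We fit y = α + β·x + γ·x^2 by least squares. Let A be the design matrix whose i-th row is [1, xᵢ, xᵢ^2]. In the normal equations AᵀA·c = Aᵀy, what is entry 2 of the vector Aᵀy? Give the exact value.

2942

Entry 2 ↔ basis x, so (Aᵀy)_{2} = Σᵢ (x)·yᵢ = (3)·(24) + (4)·(44) + (6)·(101) + (9)·(232) = 2942.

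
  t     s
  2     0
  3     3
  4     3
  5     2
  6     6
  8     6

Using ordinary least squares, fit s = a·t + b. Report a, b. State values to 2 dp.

a = 0.93, b = -1.00

Forming XᵀX = [[154, 28]; [28, 6]] and Xᵀs = [115, 20]ᵀ gives XᵀX·[a, b]ᵀ = Xᵀs.
Determinant 154·6 − 28² = 140.
a = (115·6 − 28·20)/140 = 13/14; b = (154·20 − 28·115)/140 = -1.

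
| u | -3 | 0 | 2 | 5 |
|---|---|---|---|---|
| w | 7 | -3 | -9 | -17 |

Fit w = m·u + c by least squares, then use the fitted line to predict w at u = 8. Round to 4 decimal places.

The normal equations are: 38·m + 4·c = -124;  4·m + 4·c = -22.
(Σu·u = 38, Σu = 4, Σ1 = 4, Σu·w = -124, Σw = -22.)
Δ = 38·4 − 4² = 136.
m = ((-124)·4 − 4·(-22))/136 = -3; c = (38·(-22) − 4·(-124))/136 = -5/2.
At u = 8: ŵ = (-3)·(8) + (-5/2)·(1) = -53/2.

ŵ = -26.5000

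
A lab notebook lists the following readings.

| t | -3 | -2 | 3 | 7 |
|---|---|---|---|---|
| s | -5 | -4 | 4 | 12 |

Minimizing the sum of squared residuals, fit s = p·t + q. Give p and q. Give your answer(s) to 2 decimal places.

From the data, Σt·t = 71, Σt = 5, Σ1 = 4.
Moment sums: Σt·s = 119, Σs = 7.
det = 71·4 − 5² = 259.
p = (119·4 − 5·7)/259 = 63/37; q = (71·7 − 5·119)/259 = -14/37.

p = 1.70, q = -0.38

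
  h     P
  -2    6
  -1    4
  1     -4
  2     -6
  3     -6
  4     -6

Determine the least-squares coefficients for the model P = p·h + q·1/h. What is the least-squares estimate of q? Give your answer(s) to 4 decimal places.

q = -2.9265

Compute the Gram sums: Σh·h = 35, Σh·1/h = 6, Σ1/h·1/h = 385/144.
For XᵀP: Σh·P = -74, Σ1/h·P = -35/2.
XᵀX·[p, q]ᵀ = XᵀP becomes [[35, 6]; [6, 385/144]]·[p, q]ᵀ = [-74, -35/2]ᵀ.
det = 35·(385/144) − 6² = 8291/144.
p = ((-74)·(385/144) − 6·(-35/2))/(8291/144) = -13370/8291; q = (35·(-35/2) − 6·(-74))/(8291/144) = -24264/8291.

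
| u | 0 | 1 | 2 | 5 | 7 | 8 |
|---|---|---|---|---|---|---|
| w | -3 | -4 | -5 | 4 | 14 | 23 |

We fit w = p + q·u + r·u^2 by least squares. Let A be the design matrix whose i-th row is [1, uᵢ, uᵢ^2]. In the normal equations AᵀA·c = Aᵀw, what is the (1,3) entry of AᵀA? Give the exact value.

143

Row 1 ↔ basis 1, column 3 ↔ basis u^2, so (AᵀA)_{1,3} = Σᵢ u^2 = (1)·(0) + (1)·(1) + (1)·(4) + (1)·(25) + (1)·(49) + (1)·(64) = 143.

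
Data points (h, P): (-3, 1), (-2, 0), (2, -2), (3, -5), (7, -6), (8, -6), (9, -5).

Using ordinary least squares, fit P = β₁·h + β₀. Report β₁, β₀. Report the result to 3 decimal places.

Entries of MᵀM: Σh·h = 220, Σh = 24, Σ1 = 7.
Moment sums: Σh·P = -157, ΣP = -23.
Determinant 220·7 − 24² = 964.
β₁ = ((-157)·7 − 24·(-23))/964 = -547/964; β₀ = (220·(-23) − 24·(-157))/964 = -323/241.

β₁ = -0.567, β₀ = -1.340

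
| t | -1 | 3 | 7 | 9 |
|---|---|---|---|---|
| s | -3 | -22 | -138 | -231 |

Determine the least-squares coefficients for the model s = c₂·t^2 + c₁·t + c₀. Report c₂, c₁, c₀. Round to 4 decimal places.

c₂ = -2.9984, c₁ = 1.1570, c₀ = 1.2384

XᵀX·[c₂, c₁, c₀]ᵀ = Xᵀs reads: 9044·c₂ + 1098·c₁ + 140·c₀ = -25674;  1098·c₂ + 140·c₁ + 18·c₀ = -3108;  140·c₂ + 18·c₁ + 4·c₀ = -394.
Row-reducing yields c₂ = -9547/3184, c₁ = 921/796, c₀ = 3943/3184.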